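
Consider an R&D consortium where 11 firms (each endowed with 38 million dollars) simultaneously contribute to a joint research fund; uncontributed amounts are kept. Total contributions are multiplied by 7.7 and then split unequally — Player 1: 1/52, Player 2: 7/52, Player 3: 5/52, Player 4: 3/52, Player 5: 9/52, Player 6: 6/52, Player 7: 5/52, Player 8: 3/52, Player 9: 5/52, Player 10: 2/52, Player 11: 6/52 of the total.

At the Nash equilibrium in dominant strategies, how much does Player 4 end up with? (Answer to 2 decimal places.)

71.76 million dollars

Player j's private return per contributed unit is 7.7 × (j's share). Contributing is weakly dominant for j when that share is at least 1/7.7 = 0.1299, and contributing 0 is dominant otherwise.
Player 2 and Player 5 are above the threshold, contributing 38 each; the remaining 9 contribute 0. Total contributed: 76.
Player 4 keeps 38 and receives 7.7 × 76 × 3/52 = 33.76 from the joint research fund, for a payoff of 71.76.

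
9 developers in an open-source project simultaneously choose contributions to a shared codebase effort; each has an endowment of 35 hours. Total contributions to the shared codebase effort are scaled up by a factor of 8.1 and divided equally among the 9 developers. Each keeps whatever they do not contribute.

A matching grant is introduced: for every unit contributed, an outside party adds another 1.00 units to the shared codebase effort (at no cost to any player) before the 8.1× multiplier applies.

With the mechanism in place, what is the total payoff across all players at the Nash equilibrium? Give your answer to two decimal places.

5103.00 hours

Under the mechanism each unit contributed yields 8.1 × 2.00 / 9 = 1.8000 back to its contributor per unit of net cost, which exceeds 1, making full contribution the dominant choice for everyone.
So the Nash equilibrium is full contribution by all 9; the group earns 8.1 × 2.00 × 315 = 5103.00.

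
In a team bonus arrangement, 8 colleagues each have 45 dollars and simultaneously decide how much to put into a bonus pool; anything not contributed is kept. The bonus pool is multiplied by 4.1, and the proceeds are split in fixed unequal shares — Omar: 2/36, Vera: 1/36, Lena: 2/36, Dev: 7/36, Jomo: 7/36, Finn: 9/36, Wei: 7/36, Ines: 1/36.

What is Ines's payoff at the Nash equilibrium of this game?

For player j, contributing a unit is worthwhile iff 4.1 × (j's share) ≥ 1, i.e. iff j's share is at least 0.2439.
Finn alone (share 9/36) is above the threshold, contributing 45; the remaining 7 contribute 0. Total contributed: 45.
Ines keeps 45 and receives 4.1 × 45 × 1/36 = 5.13 from the bonus pool, for a payoff of 50.13.

50.13 dollars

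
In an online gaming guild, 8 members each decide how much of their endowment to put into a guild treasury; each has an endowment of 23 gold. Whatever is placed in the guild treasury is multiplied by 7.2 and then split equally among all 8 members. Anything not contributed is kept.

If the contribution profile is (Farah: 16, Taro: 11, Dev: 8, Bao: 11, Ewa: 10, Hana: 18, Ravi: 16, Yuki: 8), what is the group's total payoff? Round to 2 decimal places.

791.60 gold

Total contributed: 16 + 11 + 8 + 11 + 10 + 18 + 16 + 8 = 98; total kept: 8 × 23 − 98 = 86.
The guild treasury pays out 7.2 × 98 = 705.60 in aggregate.
Group total = 86 + 705.60 = 791.60.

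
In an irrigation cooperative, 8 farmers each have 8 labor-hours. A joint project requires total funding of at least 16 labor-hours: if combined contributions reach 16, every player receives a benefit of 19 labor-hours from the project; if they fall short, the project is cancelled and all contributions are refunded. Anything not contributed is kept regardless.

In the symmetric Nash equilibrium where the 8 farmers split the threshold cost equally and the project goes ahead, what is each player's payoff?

25 labor-hours

Equal share of the threshold: 16/8 = 2.
At this profile no one gains by cutting their contribution: any cut drops the total below 16, the project is cancelled, contributions are refunded, and the deviator ends with 8, which is less than 8 − 2 + 19 = 25. Contributing more than 2 just wastes the excess. So contributing exactly 2 is a best response.
Each player's payoff: 8 − 2 + 19 = 25.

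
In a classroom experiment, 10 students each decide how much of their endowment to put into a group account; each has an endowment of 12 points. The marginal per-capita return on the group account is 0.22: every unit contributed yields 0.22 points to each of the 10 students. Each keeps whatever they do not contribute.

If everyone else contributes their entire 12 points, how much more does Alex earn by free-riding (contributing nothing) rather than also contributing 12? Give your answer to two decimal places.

9.36 points

Switching from a contribution of 12 to 0 lets Alex keep an extra 12 points, but lowers the group account by 12, which costs Alex their own share of that drop: 0.22 × 12 = 2.64.
Net gain = 12 − 2.64 = 9.36. The private return per contributed unit (0.22) is below 1, so free-riding is indeed the best response regardless of what the others do.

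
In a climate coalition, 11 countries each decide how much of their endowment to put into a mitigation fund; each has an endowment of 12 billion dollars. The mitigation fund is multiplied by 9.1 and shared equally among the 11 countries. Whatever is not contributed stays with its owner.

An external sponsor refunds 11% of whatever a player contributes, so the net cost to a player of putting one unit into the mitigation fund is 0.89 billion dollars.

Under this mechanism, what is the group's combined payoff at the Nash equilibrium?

Even with the mechanism, each unit contributed returns only (9.1/11) / 0.89 = 0.9295 per unit of net cost, so contributing nothing is still dominant.
At the Nash equilibrium no one contributes; group total payoff = 11 × 12 = 132.

132.00 billion dollars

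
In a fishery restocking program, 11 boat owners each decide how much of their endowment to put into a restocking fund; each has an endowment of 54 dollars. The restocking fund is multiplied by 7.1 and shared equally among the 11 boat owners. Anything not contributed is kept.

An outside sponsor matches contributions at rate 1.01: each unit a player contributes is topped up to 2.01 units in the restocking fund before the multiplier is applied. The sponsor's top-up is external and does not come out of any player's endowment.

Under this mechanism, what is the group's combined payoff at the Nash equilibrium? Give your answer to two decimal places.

Under the mechanism each unit contributed yields 7.1 × 2.01 / 11 = 1.2974 back to its contributor per unit of net cost, which exceeds 1, making full contribution the dominant choice for everyone.
At the Nash equilibrium everyone contributes 54. Group total payoff = 7.1 × 2.01 × 594 = 8476.97.

8476.97 dollars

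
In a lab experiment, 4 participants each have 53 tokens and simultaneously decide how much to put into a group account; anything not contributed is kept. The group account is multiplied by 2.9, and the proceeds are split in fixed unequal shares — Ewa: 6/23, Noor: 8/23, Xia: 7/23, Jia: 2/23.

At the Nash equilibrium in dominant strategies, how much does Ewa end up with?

93.10 tokens

A player with share s gets back 2.9·s per unit contributed, so full contribution is dominant for anyone with s > 1/2.9 = 0.3448 and zero contribution is dominant for anyone below.
The only share above 0.3448 is Noor's 8/23, contributing 53; the remaining 3 contribute 0. Total contributed: 53.
Ewa keeps 53 and receives 2.9 × 53 × 6/23 = 40.10 from the group account, for a payoff of 93.10.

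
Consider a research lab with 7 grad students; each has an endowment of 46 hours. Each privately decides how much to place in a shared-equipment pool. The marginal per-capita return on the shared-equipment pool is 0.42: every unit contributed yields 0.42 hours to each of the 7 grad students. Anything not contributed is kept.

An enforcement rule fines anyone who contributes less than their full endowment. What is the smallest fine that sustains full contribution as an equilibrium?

Given the others contribute fully, the best deviation is to contribute 0 (any partial contribution still incurs the fine and gives up units whose private return 0.42 is below 1).
Deviating from 46 to 0 saves 46 hours but forfeits the deviator's share of the drop in the shared-equipment pool: 0.42 × 46 = 19.32.
So the deviation gain is 46 − 19.32 = 26.68, and the fine must be at least 26.68 hours to wipe it out.

26.68 hours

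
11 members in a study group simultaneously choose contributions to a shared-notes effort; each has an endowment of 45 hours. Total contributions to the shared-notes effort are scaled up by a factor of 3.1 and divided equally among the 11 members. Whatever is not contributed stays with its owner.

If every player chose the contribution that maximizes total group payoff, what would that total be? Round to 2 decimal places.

1534.50 hours

Each contributed unit returns 3.100 to the group as a whole (0.2818 to each of 11 players), which exceeds 1, so the social optimum is full contribution: group total = 3.100 × 495 = 1534.50.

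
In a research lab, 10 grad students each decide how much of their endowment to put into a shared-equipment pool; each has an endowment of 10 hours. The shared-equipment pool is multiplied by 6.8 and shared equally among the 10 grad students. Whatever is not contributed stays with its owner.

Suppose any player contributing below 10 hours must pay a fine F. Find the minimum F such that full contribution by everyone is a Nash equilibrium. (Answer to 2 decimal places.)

3.20 hours

Given the others contribute fully, the best deviation is to contribute 0 (any partial contribution still incurs the fine and gives up units whose private return 0.6800 is below 1).
Deviating from 10 to 0 saves 10 hours but forfeits the deviator's share of the drop in the shared-equipment pool: 6.8/10 × 10 = 6.80.
So the deviation gain is 10 − 6.80 = 3.20, and the fine must be at least 3.20 hours to wipe it out.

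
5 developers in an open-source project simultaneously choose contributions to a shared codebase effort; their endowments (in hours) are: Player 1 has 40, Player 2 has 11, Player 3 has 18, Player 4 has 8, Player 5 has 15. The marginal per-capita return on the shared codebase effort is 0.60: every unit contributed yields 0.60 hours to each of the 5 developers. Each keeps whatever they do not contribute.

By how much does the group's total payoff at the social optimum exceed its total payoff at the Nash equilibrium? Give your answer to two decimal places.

184.00 hours

The private return per contributed unit is 0.60 < 1 for everyone, so the Nash equilibrium is zero contribution and the group total is Σ E_j = 40 + 11 + 18 + 8 + 15 = 92.
Each contributed unit returns 3.000 to the group, so the social optimum is full contribution by everyone: group total = 3.000 × 92 = 276.00.
Efficiency loss = (3.000 − 1) × 92 = 184.00.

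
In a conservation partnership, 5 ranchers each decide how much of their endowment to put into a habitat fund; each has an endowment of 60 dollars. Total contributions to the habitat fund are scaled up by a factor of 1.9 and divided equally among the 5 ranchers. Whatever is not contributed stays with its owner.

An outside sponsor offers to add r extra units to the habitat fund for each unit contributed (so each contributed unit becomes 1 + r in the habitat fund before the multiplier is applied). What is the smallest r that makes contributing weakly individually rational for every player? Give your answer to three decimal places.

With matching at rate r, one contributed unit becomes (1 + r) in the habitat fund and returns 1.9 × (1 + r) / 5 to the contributor.
Setting this equal to 1: 1 + r = 5/1.9 = 2.6316.
So the minimum matching rate is r = 2.6316 − 1 = 1.632.

1.632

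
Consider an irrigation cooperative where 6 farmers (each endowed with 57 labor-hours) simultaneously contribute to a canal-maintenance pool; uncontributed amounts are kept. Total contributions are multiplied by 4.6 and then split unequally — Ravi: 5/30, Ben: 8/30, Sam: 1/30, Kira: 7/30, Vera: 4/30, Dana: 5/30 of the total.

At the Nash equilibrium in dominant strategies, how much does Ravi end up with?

Player j's private return per contributed unit is 4.6 × (j's share). Contributing is weakly dominant for j when that share is at least 1/4.6 = 0.2174, and contributing 0 is dominant otherwise.
The shares above 0.2174 belong to Ben and Kira, contributing 57 each; the remaining 4 contribute 0. Total contributed: 114.
Ravi keeps 57 and receives 4.6 × 114 × 5/30 = 87.40 from the canal-maintenance pool, for a payoff of 144.40.

144.40 labor-hours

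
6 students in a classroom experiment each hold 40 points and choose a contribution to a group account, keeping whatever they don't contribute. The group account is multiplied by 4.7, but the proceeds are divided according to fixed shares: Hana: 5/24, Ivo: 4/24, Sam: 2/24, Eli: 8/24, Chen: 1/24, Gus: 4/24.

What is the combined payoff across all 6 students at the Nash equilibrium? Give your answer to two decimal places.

Player j's private return per contributed unit is 4.7 × (j's share). Contributing is weakly dominant for j when that share is at least 1/4.7 = 0.2128, and contributing 0 is dominant otherwise.
Eli alone (share 8/24) is above the threshold, contributing 40; the remaining 5 contribute 0. Total contributed: 40.
The group account pays out 4.7 × 40 = 188.00 in total (split across the unequal shares, but the aggregate is all that matters for the group sum).
The 5 free-riders keep 40 each, adding 200. Group total = 200 + 188.00 = 388.00.

388.00 points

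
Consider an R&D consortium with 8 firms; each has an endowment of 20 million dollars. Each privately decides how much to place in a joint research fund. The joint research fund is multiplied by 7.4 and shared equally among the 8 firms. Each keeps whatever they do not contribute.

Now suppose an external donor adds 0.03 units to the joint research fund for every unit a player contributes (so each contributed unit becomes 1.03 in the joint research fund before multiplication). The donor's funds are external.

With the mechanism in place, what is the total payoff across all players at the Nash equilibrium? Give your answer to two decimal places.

160.00 million dollars

Even with the mechanism, each unit contributed returns only 7.4 × 1.03 / 8 = 0.9528 per unit of net cost, so contributing nothing is still dominant.
Everyone keeps their endowment and the group total is 8 × 20 = 160.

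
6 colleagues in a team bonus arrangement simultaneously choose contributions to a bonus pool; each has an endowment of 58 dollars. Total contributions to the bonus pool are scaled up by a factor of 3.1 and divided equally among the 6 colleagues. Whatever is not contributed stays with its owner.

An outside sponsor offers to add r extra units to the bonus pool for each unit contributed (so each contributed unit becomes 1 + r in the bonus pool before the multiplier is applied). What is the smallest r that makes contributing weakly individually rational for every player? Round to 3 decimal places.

0.935

With matching at rate r, one contributed unit becomes (1 + r) in the bonus pool and returns 3.1 × (1 + r) / 6 to the contributor.
Setting this equal to 1: 1 + r = 6/3.1 = 1.9355.
So the minimum matching rate is r = 1.9355 − 1 = 0.935.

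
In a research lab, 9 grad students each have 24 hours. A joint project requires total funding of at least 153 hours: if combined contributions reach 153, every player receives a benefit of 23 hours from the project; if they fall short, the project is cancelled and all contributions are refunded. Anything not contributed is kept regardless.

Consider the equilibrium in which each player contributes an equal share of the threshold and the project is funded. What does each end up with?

30 hours

Equal share of the threshold: 153/9 = 17.
At this profile no one gains by cutting their contribution: any cut drops the total below 153, the project is cancelled, contributions are refunded, and the deviator ends with 24, which is less than 24 − 17 + 23 = 30. Contributing more than 17 just wastes the excess. So contributing exactly 17 is a best response.
Each player's payoff: 24 − 17 + 23 = 30.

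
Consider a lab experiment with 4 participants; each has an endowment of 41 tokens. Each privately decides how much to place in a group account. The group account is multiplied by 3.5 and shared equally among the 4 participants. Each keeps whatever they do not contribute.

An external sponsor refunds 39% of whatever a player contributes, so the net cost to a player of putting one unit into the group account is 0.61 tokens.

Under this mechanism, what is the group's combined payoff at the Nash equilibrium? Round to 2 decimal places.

637.96 tokens

With the mechanism, a contributed unit returns (3.5/4) / 0.61 = 1.4344 per unit of net cost to the contributor — now above 1 — so contributing fully is weakly dominant for every player.
So the Nash equilibrium is full contribution by all 4; the group earns 4 × (41 × 0.39 + 3.5 × 41) = 637.96.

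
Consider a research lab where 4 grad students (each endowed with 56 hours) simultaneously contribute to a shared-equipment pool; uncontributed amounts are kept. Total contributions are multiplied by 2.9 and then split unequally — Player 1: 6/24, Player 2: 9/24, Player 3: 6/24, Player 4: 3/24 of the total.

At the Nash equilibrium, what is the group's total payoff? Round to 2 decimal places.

Each unit j contributes comes back to j as 2.9 × (j's share), so j prefers to contribute only if that share exceeds 1/2.9 = 0.3448; otherwise keeping the unit dominates.
Only Player 2 (9/24) clears that bar, contributing 56; the remaining 3 contribute 0. Total contributed: 56.
The shared-equipment pool pays out 2.9 × 56 = 162.40 in total (split across the unequal shares, but the aggregate is all that matters for the group sum).
The 3 free-riders keep 56 each, adding 168. Group total = 168 + 162.40 = 330.40.

330.40 hours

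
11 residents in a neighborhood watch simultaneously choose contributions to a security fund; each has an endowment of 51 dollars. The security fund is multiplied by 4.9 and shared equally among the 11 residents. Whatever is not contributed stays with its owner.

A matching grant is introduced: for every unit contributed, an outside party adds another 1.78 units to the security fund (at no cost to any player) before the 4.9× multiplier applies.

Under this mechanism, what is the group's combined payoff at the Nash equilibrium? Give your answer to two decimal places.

7641.94 dollars

With the mechanism, a contributed unit returns 4.9 × 2.78 / 11 = 1.2384 per unit of net cost to the contributor — now above 1 — so contributing fully is weakly dominant for every player.
So the Nash equilibrium is full contribution by all 11; the group earns 4.9 × 2.78 × 561 = 7641.94.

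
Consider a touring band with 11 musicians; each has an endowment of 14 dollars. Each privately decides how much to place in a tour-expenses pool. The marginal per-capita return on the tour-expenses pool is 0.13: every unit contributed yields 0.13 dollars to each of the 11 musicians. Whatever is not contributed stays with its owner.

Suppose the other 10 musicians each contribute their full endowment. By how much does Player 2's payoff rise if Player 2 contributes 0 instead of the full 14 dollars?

Switching from a contribution of 14 to 0 lets Player 2 keep an extra 14 dollars, but lowers the tour-expenses pool by 14, which costs Player 2 their own share of that drop: 0.13 × 14 = 1.82.
Net gain = 14 − 1.82 = 12.18. The private return per contributed unit (0.13) is below 1, so free-riding is indeed the best response regardless of what the others do.

12.18 dollars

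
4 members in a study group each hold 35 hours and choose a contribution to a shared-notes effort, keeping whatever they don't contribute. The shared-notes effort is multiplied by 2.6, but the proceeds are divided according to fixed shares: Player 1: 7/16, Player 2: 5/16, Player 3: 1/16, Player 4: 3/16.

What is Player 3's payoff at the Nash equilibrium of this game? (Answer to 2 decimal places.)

40.69 hours

For player j, contributing a unit is worthwhile iff 2.6 × (j's share) ≥ 1, i.e. iff j's share is at least 0.3846.
Player 1 alone (share 7/16) is above the threshold, contributing 35; the remaining 3 contribute 0. Total contributed: 35.
Player 3 keeps 35 and receives 2.6 × 35 × 1/16 = 5.69 from the shared-notes effort, for a payoff of 40.69.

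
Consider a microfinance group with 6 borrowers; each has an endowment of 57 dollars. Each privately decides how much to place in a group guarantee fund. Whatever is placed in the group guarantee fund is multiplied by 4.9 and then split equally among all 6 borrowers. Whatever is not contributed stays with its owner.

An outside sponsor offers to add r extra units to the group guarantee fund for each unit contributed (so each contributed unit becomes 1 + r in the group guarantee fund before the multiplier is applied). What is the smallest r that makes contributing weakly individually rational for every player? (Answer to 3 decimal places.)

0.224

With matching at rate r, one contributed unit becomes (1 + r) in the group guarantee fund and returns 4.9 × (1 + r) / 6 to the contributor.
Setting this equal to 1: 1 + r = 6/4.9 = 1.2245.
So the minimum matching rate is r = 1.2245 − 1 = 0.224.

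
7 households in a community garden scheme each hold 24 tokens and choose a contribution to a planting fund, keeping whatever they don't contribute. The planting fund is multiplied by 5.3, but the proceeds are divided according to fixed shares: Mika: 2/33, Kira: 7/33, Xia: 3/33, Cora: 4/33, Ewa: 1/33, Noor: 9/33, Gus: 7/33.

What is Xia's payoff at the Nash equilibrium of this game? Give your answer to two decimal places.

A player with share s gets back 5.3·s per unit contributed, so full contribution is dominant for anyone with s > 1/5.3 = 0.1887 and zero contribution is dominant for anyone below.
Kira, Noor and Gus clear that bar, contributing 24 each; the remaining 4 contribute 0. Total contributed: 72.
Xia keeps 24 and receives 5.3 × 72 × 3/33 = 34.69 from the planting fund, for a payoff of 58.69.

58.69 tokens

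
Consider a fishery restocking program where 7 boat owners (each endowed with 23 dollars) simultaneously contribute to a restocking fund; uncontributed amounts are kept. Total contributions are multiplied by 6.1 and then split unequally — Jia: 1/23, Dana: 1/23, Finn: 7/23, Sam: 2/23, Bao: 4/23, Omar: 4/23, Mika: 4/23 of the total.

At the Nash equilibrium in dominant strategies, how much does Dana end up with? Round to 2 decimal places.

For player j, contributing a unit is worthwhile iff 6.1 × (j's share) ≥ 1, i.e. iff j's share is at least 0.1639.
The shares above 0.1639 belong to Finn, Bao, Omar and Mika, contributing 23 each; the remaining 3 contribute 0. Total contributed: 92.
Dana keeps 23 and receives 6.1 × 92 × 1/23 = 24.40 from the restocking fund, for a payoff of 47.40.

47.40 dollars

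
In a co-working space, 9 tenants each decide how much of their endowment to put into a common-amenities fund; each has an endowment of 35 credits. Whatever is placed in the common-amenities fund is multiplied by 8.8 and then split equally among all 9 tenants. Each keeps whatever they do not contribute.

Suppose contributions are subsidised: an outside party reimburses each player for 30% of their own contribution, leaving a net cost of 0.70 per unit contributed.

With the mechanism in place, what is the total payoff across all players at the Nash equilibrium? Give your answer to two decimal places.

With the mechanism, a contributed unit returns (8.8/9) / 0.70 = 1.3968 per unit of net cost to the contributor — now above 1 — so contributing fully is weakly dominant for every player.
At the Nash equilibrium everyone contributes 35. Group total payoff = 9 × (35 × 0.30 + 8.8 × 35) = 2866.50.

2866.50 credits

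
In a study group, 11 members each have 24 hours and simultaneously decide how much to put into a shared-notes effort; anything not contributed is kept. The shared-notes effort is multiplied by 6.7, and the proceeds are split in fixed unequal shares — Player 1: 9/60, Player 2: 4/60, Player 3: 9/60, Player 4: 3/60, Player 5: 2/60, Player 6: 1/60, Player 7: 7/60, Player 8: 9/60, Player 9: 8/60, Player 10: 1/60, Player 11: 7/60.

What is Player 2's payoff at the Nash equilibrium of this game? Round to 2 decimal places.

56.16 hours

For player j, contributing a unit is worthwhile iff 6.7 × (j's share) ≥ 1, i.e. iff j's share is at least 0.1493.
Player 1, Player 3 and Player 8 are above the threshold, contributing 24 each; the remaining 8 contribute 0. Total contributed: 72.
Player 2 keeps 24 and receives 6.7 × 72 × 4/60 = 32.16 from the shared-notes effort, for a payoff of 56.16.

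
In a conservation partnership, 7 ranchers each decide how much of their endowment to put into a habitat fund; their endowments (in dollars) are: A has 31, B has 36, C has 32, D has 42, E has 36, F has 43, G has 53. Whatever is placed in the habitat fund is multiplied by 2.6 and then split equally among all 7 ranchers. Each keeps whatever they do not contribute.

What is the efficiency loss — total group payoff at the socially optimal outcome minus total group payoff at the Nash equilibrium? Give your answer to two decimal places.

The private return per contributed unit is 2.6/7 = 0.3714 < 1 for every player regardless of endowment, so the Nash equilibrium is zero contribution and the group total is Σ E_j = 31 + 36 + 32 + 42 + 36 + 43 + 53 = 273.
Each contributed unit returns 2.600 to the group, so the social optimum is full contribution by everyone: group total = 2.600 × 273 = 709.80.
Efficiency loss = (2.600 − 1) × 273 = 436.80.

436.80 dollars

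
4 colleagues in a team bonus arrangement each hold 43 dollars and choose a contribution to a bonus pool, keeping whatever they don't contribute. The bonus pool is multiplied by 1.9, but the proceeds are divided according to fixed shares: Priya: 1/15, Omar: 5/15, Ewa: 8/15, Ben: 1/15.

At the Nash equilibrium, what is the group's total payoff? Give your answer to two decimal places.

A player with share s gets back 1.9·s per unit contributed, so full contribution is dominant for anyone with s > 1/1.9 = 0.5263 and zero contribution is dominant for anyone below.
The only share above 0.5263 is Ewa's 8/15, contributing 43; the remaining 3 contribute 0. Total contributed: 43.
The bonus pool pays out 1.9 × 43 = 81.70 in total (split across the unequal shares, but the aggregate is all that matters for the group sum).
The 3 free-riders keep 43 each, adding 129. Group total = 129 + 81.70 = 210.70.

210.70 dollars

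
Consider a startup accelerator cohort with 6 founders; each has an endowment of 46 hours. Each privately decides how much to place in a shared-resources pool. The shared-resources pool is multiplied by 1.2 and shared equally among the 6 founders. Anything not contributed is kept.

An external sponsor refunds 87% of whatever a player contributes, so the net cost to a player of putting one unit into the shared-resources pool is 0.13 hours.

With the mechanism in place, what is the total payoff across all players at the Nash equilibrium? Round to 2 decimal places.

The effective private return per unit is now (1.2/6) / 0.13 = 1.5385 > 1, so every player's dominant strategy flips to full contribution.
At the Nash equilibrium everyone contributes 46. Group total payoff = 6 × (46 × 0.87 + 1.2 × 46) = 571.32.

571.32 hours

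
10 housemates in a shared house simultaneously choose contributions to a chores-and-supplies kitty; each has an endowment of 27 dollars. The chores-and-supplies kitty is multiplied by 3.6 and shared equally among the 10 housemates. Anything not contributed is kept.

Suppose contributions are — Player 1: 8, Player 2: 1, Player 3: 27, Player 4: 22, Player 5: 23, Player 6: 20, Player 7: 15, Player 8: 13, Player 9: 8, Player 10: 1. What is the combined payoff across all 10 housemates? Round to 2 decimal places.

Total contributed: 8 + 1 + 27 + 22 + 23 + 20 + 15 + 13 + 8 + 1 = 138; total kept: 10 × 27 − 138 = 132.
The chores-and-supplies kitty pays out 3.6 × 138 = 496.80 in aggregate.
Group total = 132 + 496.80 = 628.80.

628.80 dollars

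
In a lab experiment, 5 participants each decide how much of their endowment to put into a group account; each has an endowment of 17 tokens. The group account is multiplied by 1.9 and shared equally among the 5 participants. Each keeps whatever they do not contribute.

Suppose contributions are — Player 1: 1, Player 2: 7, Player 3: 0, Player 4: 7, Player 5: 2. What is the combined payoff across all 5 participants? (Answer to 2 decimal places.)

100.30 tokens

Total contributed: 1 + 7 + 0 + 7 + 2 = 17; total kept: 5 × 17 − 17 = 68.
The group account pays out 1.9 × 17 = 32.30 in aggregate.
Group total = 68 + 32.30 = 100.30.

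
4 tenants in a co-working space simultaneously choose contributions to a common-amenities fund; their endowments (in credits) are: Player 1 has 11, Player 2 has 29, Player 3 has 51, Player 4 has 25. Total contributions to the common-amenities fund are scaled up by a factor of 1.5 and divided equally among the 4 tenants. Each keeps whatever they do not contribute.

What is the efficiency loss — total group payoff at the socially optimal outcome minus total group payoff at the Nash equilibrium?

The private return per contributed unit is 1.5/4 = 0.3750 < 1 for every player regardless of endowment, so the Nash equilibrium is zero contribution and the group total is Σ E_j = 11 + 29 + 51 + 25 = 116.
Each contributed unit returns 1.500 to the group, so the social optimum is full contribution by everyone: group total = 1.500 × 116 = 174.00.
Efficiency loss = (1.500 − 1) × 116 = 58.00.

58.00 credits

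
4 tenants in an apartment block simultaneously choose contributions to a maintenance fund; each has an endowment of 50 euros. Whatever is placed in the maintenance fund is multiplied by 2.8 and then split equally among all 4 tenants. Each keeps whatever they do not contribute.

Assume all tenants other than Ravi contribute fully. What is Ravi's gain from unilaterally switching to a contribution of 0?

15.00 euros

Switching from a contribution of 50 to 0 lets Ravi keep an extra 50 euros, but lowers the maintenance fund by 50, which costs Ravi their own share of that drop: 2.8/4 × 50 = 35.00.
Net gain = 50 − 35.00 = 15.00. The private return per contributed unit (0.7000) is below 1, so free-riding is indeed the best response regardless of what the others do.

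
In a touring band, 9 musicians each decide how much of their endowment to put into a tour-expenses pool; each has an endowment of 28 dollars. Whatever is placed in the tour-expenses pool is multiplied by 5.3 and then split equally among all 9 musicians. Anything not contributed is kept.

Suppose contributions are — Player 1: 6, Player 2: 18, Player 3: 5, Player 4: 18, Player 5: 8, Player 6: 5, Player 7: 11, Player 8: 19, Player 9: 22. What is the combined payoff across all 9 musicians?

733.60 dollars

Total contributed: 6 + 18 + 5 + 18 + 8 + 5 + 11 + 19 + 22 = 112; total kept: 9 × 28 − 112 = 140.
The tour-expenses pool pays out 5.3 × 112 = 593.60 in aggregate.
Group total = 140 + 593.60 = 733.60.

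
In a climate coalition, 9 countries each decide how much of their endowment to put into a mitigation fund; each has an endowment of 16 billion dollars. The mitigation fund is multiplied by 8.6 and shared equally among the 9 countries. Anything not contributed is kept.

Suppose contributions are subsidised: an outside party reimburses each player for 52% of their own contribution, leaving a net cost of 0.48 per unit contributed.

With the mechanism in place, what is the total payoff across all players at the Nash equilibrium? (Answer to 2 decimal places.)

1313.28 billion dollars

The effective private return per unit is now (8.6/9) / 0.48 = 1.9907 > 1, so every player's dominant strategy flips to full contribution.
At the Nash equilibrium everyone contributes 16. Group total payoff = 9 × (16 × 0.52 + 8.6 × 16) = 1313.28.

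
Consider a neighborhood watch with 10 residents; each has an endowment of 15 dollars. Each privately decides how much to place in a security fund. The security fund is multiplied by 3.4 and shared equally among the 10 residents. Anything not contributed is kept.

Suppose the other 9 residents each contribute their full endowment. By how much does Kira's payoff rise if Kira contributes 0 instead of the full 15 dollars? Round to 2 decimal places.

Switching from a contribution of 15 to 0 lets Kira keep an extra 15 dollars, but lowers the security fund by 15, which costs Kira their own share of that drop: 3.4/10 × 15 = 5.10.
Net gain = 15 − 5.10 = 9.90. The private return per contributed unit (0.3400) is below 1, so free-riding is indeed the best response regardless of what the others do.

9.90 dollars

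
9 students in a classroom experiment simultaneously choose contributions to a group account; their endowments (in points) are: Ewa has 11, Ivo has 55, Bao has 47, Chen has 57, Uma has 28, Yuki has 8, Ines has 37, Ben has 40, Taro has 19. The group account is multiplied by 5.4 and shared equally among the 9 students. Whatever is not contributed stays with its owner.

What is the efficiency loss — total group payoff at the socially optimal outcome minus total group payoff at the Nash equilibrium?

1328.80 points

The private return per contributed unit is 5.4/9 = 0.6000 < 1 for every player regardless of endowment, so the Nash equilibrium is zero contribution and the group total is Σ E_j = 11 + 55 + 47 + 57 + 28 + 8 + 37 + 40 + 19 = 302.
Each contributed unit returns 5.400 to the group, so the social optimum is full contribution by everyone: group total = 5.400 × 302 = 1630.80.
Efficiency loss = (5.400 − 1) × 302 = 1328.80.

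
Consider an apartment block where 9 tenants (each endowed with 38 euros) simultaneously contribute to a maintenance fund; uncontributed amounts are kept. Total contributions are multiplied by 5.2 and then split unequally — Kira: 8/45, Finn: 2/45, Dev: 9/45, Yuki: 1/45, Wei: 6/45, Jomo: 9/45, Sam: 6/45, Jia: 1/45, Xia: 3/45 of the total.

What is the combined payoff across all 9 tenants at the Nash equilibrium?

661.20 euros

Each unit j contributes comes back to j as 5.2 × (j's share), so j prefers to contribute only if that share exceeds 1/5.2 = 0.1923; otherwise keeping the unit dominates.
The shares above 0.1923 belong to Dev and Jomo, contributing 38 each; the remaining 7 contribute 0. Total contributed: 76.
The maintenance fund pays out 5.2 × 76 = 395.20 in total (split across the unequal shares, but the aggregate is all that matters for the group sum).
The 7 free-riders keep 38 each, adding 266. Group total = 266 + 395.20 = 661.20.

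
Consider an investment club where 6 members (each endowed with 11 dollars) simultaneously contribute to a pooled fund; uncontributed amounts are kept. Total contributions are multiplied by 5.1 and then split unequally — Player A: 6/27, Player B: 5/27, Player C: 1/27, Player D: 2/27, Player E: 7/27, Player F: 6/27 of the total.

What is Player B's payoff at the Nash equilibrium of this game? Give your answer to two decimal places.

For player j, contributing a unit is worthwhile iff 5.1 × (j's share) ≥ 1, i.e. iff j's share is at least 0.1961.
Player A, Player E and Player F clear that bar, contributing 11 each; the remaining 3 contribute 0. Total contributed: 33.
Player B keeps 11 and receives 5.1 × 33 × 5/27 = 31.17 from the pooled fund, for a payoff of 42.17.

42.17 dollars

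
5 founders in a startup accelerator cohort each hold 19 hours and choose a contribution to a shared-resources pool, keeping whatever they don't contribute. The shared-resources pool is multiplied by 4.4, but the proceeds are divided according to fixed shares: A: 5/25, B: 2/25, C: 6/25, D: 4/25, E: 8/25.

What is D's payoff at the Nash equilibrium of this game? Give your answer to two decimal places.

For player j, contributing a unit is worthwhile iff 4.4 × (j's share) ≥ 1, i.e. iff j's share is at least 0.2273.
C and E clear that bar, contributing 19 each; the remaining 3 contribute 0. Total contributed: 38.
D keeps 19 and receives 4.4 × 38 × 4/25 = 26.75 from the shared-resources pool, for a payoff of 45.75.

45.75 hours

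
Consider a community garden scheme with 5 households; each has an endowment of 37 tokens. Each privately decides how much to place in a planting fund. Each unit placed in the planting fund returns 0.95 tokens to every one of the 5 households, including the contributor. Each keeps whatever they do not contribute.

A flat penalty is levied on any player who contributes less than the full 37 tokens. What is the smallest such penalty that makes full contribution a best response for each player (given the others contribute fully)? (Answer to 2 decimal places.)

Given the others contribute fully, the best deviation is to contribute 0 (any partial contribution still incurs the fine and gives up units whose private return 0.95 is below 1).
Deviating from 37 to 0 saves 37 tokens but forfeits the deviator's share of the drop in the planting fund: 0.95 × 37 = 35.15.
So the deviation gain is 37 − 35.15 = 1.85, and the fine must be at least 1.85 tokens to wipe it out.

1.85 tokens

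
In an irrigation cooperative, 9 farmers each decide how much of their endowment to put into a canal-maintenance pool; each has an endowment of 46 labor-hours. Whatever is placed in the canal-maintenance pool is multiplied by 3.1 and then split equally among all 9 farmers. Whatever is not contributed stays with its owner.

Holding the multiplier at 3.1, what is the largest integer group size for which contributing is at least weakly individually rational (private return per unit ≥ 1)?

3

Private return per unit is 3.1/(group size), which is ≥ 1 whenever the group size is ≤ 3.1.
The largest such integer is 3.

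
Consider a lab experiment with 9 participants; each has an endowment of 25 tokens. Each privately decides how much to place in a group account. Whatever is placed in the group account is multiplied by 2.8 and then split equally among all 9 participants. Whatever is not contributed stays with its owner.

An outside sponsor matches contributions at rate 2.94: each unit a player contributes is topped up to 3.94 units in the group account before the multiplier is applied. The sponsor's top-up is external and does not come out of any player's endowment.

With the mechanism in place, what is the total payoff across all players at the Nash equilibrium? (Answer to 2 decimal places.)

2482.20 tokens

Under the mechanism each unit contributed yields 2.8 × 3.94 / 9 = 1.2258 back to its contributor per unit of net cost, which exceeds 1, making full contribution the dominant choice for everyone.
At the Nash equilibrium everyone contributes 25. Group total payoff = 2.8 × 3.94 × 225 = 2482.20.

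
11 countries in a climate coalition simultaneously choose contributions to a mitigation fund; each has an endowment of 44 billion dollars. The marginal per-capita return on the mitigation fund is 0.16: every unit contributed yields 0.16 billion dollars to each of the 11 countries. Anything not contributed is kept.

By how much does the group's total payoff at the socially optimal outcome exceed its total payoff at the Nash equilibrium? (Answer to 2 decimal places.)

367.84 billion dollars

The private return per contributed unit is 0.16 < 1, so contributing 0 is dominant for every player. At the Nash equilibrium everyone keeps their 44, and the group total is 11 × 44 = 484.
Each contributed unit returns 1.760 to the group as a whole (0.16 to each of 11 players), which exceeds 1, so the social optimum is full contribution: group total = 1.760 × 484 = 851.84.
Efficiency loss = 851.84 − 484 = 367.84.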